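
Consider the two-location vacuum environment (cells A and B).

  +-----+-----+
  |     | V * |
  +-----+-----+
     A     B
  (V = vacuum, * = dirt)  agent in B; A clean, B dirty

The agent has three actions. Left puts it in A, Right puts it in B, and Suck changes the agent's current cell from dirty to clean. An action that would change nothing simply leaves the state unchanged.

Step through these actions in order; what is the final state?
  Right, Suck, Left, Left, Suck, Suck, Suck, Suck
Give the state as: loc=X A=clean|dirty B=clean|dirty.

loc=A A=clean B=clean

Right (#1): loc=B A=clean B=dirty
Suck (#2): loc=B A=clean B=clean
Left (#3): loc=A A=clean B=clean
Left (#4): loc=A A=clean B=clean
Suck (#5): loc=A A=clean B=clean
Suck (#6): loc=A A=clean B=clean
Suck (#7): loc=A A=clean B=clean
Suck (#8): loc=A A=clean B=clean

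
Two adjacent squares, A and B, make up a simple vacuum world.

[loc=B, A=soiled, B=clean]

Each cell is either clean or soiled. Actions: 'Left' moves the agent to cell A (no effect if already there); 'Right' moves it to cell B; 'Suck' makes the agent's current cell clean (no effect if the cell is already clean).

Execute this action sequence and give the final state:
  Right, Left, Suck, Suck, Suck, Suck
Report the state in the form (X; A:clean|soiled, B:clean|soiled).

1. Right → (B; A:soiled, B:clean)
2. Left → (A; A:soiled, B:clean)
3. Suck → (A; A:clean, B:clean)
4. Suck → (A; A:clean, B:clean)
5. Suck → (A; A:clean, B:clean)
6. Suck → (A; A:clean, B:clean)

(A; A:clean, B:clean)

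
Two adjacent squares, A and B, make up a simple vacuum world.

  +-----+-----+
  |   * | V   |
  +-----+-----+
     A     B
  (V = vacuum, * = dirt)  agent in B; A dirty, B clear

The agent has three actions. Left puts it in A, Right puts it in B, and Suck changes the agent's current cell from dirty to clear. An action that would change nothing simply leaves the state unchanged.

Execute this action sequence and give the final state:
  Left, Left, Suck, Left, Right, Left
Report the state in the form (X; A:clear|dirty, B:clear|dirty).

1) do Left; now (A; A:dirty, B:clear)
2) do Left; now (A; A:dirty, B:clear)
3) do Suck; now (A; A:clear, B:clear)
4) do Left; now (A; A:clear, B:clear)
5) do Right; now (B; A:clear, B:clear)
6) do Left; now (A; A:clear, B:clear)

(A; A:clear, B:clear)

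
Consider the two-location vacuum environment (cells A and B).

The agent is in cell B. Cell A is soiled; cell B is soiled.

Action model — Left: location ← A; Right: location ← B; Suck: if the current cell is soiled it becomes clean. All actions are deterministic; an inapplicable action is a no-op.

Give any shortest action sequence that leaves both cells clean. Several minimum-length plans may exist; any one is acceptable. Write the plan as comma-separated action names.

Suck, Left, Suck

Suck (#1): in B — A soiled, B clean
Left (#2): in A — A soiled, B clean
Suck (#3): in A — A clean, B clean
min 3: Suck B + move + Suck A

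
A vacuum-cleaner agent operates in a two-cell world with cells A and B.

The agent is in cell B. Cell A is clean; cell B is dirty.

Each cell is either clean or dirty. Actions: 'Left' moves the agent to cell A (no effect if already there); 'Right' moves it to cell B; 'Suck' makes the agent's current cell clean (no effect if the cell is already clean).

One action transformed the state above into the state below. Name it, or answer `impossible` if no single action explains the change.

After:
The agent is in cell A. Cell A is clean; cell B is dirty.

try  Left: in A — A clean, B dirty  ← match
try Right: in B — A clean, B dirty
try  Suck: in B — A clean, B clean

Left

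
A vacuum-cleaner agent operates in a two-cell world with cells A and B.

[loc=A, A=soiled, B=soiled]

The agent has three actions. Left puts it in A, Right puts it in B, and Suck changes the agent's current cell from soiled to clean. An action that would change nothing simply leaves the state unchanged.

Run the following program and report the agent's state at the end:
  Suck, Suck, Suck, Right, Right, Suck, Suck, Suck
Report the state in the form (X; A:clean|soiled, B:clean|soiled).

1) do Suck; now (A; A:clean, B:soiled)
2) do Suck; now (A; A:clean, B:soiled)
3) do Suck; now (A; A:clean, B:soiled)
4) do Right; now (B; A:clean, B:soiled)
5) do Right; now (B; A:clean, B:soiled)
6) do Suck; now (B; A:clean, B:clean)
7) do Suck; now (B; A:clean, B:clean)
8) do Suck; now (B; A:clean, B:clean)

(B; A:clean, B:clean)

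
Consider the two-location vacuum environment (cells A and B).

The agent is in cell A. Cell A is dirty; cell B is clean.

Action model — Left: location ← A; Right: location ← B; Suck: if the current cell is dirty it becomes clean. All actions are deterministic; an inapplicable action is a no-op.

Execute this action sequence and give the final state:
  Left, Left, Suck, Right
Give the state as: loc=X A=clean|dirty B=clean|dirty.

loc=B A=clean B=clean

1) do Left; now loc=A A=dirty B=clean
2) do Left; now loc=A A=dirty B=clean
3) do Suck; now loc=A A=clean B=clean
4) do Right; now loc=B A=clean B=clean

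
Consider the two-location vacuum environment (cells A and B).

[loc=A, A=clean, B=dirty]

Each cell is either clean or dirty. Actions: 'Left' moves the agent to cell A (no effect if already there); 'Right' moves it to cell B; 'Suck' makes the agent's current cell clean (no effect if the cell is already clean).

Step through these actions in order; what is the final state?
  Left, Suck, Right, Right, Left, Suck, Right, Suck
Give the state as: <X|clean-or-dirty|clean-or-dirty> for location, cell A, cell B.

<B|clean|clean>

1. Left → <A|clean|dirty>
2. Suck → <A|clean|dirty>
3. Right → <B|clean|dirty>
4. Right → <B|clean|dirty>
5. Left → <A|clean|dirty>
6. Suck → <A|clean|dirty>
7. Right → <B|clean|dirty>
8. Suck → <B|clean|clean>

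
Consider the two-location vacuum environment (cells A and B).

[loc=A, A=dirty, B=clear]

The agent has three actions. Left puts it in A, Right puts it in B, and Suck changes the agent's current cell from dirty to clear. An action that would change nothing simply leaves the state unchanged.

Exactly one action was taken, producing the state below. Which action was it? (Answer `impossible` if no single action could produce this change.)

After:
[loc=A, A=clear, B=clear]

Suck

try  Left: loc=A A=dirty B=clear
try Right: loc=B A=dirty B=clear
try  Suck: loc=A A=clear B=clear  ← match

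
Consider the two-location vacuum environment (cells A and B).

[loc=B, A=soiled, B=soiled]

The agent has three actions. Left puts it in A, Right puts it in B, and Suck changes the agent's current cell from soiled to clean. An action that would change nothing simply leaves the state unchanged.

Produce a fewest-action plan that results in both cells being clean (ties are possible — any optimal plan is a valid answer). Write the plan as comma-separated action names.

1. Suck → <B|soiled|clean>
2. Left → <A|soiled|clean>
3. Suck → <A|clean|clean>
min 3: Suck B + move + Suck A

Suck, Left, Suck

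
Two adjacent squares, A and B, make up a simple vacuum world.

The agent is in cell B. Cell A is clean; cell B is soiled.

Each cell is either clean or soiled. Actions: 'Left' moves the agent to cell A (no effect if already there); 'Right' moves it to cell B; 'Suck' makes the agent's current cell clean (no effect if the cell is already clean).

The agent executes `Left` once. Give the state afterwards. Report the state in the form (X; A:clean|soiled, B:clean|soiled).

start: (B; A:clean, B:soiled)
t=1 Left ⇒ (A; A:clean, B:soiled)

(A; A:clean, B:soiled)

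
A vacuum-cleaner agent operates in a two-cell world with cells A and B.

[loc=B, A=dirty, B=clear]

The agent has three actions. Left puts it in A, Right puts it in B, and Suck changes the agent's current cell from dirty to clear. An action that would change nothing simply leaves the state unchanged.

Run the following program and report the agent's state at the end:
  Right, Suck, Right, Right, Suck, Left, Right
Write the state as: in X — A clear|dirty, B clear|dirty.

in B — A dirty, B clear

step 1/7 (Right): in B — A dirty, B clear
step 2/7 (Suck): in B — A dirty, B clear
step 3/7 (Right): in B — A dirty, B clear
step 4/7 (Right): in B — A dirty, B clear
step 5/7 (Suck): in B — A dirty, B clear
step 6/7 (Left): in A — A dirty, B clear
step 7/7 (Right): in B — A dirty, B clear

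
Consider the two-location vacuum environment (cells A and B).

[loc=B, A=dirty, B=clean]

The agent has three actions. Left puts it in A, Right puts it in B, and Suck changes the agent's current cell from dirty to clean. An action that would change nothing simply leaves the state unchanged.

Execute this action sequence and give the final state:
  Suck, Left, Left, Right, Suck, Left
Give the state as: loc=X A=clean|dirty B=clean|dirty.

loc=A A=dirty B=clean

step 1/6 (Suck): loc=B A=dirty B=clean
step 2/6 (Left): loc=A A=dirty B=clean
step 3/6 (Left): loc=A A=dirty B=clean
step 4/6 (Right): loc=B A=dirty B=clean
step 5/6 (Suck): loc=B A=dirty B=clean
step 6/6 (Left): loc=A A=dirty B=clean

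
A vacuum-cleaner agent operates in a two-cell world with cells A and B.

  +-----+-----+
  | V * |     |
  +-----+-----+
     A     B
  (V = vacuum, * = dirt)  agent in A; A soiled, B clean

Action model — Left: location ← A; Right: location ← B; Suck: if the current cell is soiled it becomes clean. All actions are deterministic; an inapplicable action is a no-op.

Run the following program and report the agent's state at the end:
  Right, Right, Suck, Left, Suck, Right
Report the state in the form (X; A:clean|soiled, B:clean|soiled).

t=1 Right ⇒ (B; A:soiled, B:clean)
t=2 Right ⇒ (B; A:soiled, B:clean)
t=3 Suck ⇒ (B; A:soiled, B:clean)
t=4 Left ⇒ (A; A:soiled, B:clean)
t=5 Suck ⇒ (A; A:clean, B:clean)
t=6 Right ⇒ (B; A:clean, B:clean)

(B; A:clean, B:clean)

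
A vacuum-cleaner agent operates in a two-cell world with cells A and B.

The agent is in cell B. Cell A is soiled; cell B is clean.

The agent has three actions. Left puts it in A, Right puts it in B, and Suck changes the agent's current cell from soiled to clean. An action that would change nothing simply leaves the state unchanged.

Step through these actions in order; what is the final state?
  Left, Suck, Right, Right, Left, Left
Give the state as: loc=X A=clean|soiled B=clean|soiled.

1) do Left; now loc=A A=soiled B=clean
2) do Suck; now loc=A A=clean B=clean
3) do Right; now loc=B A=clean B=clean
4) do Right; now loc=B A=clean B=clean
5) do Left; now loc=A A=clean B=clean
6) do Left; now loc=A A=clean B=clean

loc=A A=clean B=clean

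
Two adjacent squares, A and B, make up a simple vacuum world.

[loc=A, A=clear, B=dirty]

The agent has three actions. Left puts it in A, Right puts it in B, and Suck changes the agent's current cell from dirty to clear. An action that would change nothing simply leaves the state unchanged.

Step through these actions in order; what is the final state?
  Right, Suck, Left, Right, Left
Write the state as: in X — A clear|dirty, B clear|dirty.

in A — A clear, B clear

1) do Right; now in B — A clear, B dirty
2) do Suck; now in B — A clear, B clear
3) do Left; now in A — A clear, B clear
4) do Right; now in B — A clear, B clear
5) do Left; now in A — A clear, B clear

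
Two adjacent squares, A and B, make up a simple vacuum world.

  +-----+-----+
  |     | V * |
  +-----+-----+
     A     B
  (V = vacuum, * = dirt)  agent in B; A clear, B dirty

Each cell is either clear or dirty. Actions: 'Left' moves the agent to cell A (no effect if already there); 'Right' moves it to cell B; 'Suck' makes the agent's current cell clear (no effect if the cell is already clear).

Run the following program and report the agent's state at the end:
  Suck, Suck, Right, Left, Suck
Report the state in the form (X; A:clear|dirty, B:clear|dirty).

(A; A:clear, B:clear)

Suck (#1): (B; A:clear, B:clear)
Suck (#2): (B; A:clear, B:clear)
Right (#3): (B; A:clear, B:clear)
Left (#4): (A; A:clear, B:clear)
Suck (#5): (A; A:clear, B:clear)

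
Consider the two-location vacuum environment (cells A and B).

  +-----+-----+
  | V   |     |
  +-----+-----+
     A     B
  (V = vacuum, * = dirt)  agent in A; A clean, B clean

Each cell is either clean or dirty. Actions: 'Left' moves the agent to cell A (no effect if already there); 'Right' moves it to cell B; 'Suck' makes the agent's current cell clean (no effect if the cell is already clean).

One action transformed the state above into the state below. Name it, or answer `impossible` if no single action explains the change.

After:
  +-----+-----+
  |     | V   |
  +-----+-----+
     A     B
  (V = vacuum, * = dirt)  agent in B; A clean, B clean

Right

try  Left: <A|clean|clean>
try Right: <B|clean|clean>  ← match
try  Suck: <A|clean|clean>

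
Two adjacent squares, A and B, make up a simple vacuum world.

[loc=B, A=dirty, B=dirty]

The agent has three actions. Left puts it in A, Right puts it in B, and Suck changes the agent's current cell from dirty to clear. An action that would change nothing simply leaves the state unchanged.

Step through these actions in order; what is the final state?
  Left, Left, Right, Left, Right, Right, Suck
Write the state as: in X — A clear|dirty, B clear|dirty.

[1] after Left: in A — A dirty, B dirty
[2] after Left: in A — A dirty, B dirty
[3] after Right: in B — A dirty, B dirty
[4] after Left: in A — A dirty, B dirty
[5] after Right: in B — A dirty, B dirty
[6] after Right: in B — A dirty, B dirty
[7] after Suck: in B — A dirty, B clear

in B — A dirty, B clear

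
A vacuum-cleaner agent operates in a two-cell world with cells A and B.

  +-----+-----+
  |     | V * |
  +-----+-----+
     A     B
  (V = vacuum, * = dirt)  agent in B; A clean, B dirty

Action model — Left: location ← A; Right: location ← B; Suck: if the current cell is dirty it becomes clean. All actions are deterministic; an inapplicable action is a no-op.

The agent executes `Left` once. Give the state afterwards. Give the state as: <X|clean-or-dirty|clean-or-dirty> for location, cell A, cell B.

<A|clean|dirty>

start: <B|clean|dirty>
Left (#1): <A|clean|dirty>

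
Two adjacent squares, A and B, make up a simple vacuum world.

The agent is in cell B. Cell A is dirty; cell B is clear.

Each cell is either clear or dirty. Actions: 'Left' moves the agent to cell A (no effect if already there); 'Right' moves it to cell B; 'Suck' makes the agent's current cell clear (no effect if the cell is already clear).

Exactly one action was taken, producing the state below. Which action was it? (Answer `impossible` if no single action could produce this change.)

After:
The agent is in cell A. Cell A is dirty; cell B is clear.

try  Left: <A|dirty|clear>  ← match
try Right: <B|dirty|clear>
try  Suck: <B|dirty|clear>

Left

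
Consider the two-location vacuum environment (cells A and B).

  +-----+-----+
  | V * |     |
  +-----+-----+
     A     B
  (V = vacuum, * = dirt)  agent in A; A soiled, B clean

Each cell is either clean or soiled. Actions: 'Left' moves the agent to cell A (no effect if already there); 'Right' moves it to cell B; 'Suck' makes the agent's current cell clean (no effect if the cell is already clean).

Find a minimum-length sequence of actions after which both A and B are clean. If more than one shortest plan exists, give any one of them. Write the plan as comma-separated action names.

Suck (#1): <A|clean|clean>
min 1: A is soiled, one Suck

Suck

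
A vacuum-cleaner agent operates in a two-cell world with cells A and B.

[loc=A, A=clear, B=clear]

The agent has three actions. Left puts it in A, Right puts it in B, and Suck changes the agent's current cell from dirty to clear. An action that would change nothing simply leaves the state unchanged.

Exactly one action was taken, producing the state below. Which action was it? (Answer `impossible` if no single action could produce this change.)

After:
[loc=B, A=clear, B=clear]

Right

try  Left: <A|clear|clear>
try Right: <B|clear|clear>  ← match
try  Suck: <A|clear|clear>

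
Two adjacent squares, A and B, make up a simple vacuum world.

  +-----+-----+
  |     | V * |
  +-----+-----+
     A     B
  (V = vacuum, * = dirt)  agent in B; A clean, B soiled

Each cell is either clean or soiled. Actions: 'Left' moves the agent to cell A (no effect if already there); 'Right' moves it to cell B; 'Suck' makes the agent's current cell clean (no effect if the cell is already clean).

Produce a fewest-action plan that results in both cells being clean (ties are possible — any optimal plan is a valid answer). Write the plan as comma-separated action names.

Suck

1. Suck → <B|clean|clean>
min 1: B is soiled, one Suck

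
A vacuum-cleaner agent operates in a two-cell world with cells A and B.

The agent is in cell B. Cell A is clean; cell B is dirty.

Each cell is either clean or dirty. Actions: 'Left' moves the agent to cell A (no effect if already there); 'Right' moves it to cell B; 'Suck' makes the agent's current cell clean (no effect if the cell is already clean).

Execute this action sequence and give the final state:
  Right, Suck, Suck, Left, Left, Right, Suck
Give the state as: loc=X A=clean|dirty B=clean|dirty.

1. Right → loc=B A=clean B=dirty
2. Suck → loc=B A=clean B=clean
3. Suck → loc=B A=clean B=clean
4. Left → loc=A A=clean B=clean
5. Left → loc=A A=clean B=clean
6. Right → loc=B A=clean B=clean
7. Suck → loc=B A=clean B=clean

loc=B A=clean B=clean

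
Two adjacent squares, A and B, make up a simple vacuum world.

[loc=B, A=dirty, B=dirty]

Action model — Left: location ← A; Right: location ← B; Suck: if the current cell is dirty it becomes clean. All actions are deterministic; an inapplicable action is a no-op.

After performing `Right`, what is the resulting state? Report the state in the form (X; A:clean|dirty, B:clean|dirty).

start: (B; A:dirty, B:dirty)
1) do Right; now (B; A:dirty, B:dirty)

(B; A:dirty, B:dirty)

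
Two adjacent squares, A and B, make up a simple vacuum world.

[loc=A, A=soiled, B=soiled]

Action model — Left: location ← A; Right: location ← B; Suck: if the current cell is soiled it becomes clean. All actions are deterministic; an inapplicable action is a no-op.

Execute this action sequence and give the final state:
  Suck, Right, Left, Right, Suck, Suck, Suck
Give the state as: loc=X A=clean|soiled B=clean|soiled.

Suck (#1): loc=A A=clean B=soiled
Right (#2): loc=B A=clean B=soiled
Left (#3): loc=A A=clean B=soiled
Right (#4): loc=B A=clean B=soiled
Suck (#5): loc=B A=clean B=clean
Suck (#6): loc=B A=clean B=clean
Suck (#7): loc=B A=clean B=clean

loc=B A=clean B=clean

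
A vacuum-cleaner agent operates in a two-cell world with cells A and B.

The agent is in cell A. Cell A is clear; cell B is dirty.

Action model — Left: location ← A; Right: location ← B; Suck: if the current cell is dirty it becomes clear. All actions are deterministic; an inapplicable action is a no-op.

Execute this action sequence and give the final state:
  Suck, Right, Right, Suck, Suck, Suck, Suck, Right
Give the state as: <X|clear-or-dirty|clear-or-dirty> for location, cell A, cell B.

<B|clear|clear>

Suck (#1): <A|clear|dirty>
Right (#2): <B|clear|dirty>
Right (#3): <B|clear|dirty>
Suck (#4): <B|clear|clear>
Suck (#5): <B|clear|clear>
Suck (#6): <B|clear|clear>
Suck (#7): <B|clear|clear>
Right (#8): <B|clear|clear>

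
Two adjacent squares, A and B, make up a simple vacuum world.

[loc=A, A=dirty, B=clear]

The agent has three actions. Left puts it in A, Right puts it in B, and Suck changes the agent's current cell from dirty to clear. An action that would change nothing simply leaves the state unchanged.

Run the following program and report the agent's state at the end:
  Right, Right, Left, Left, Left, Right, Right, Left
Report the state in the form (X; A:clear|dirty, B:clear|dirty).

(A; A:dirty, B:clear)

t=1 Right ⇒ (B; A:dirty, B:clear)
t=2 Right ⇒ (B; A:dirty, B:clear)
t=3 Left ⇒ (A; A:dirty, B:clear)
t=4 Left ⇒ (A; A:dirty, B:clear)
t=5 Left ⇒ (A; A:dirty, B:clear)
t=6 Right ⇒ (B; A:dirty, B:clear)
t=7 Right ⇒ (B; A:dirty, B:clear)
t=8 Left ⇒ (A; A:dirty, B:clear)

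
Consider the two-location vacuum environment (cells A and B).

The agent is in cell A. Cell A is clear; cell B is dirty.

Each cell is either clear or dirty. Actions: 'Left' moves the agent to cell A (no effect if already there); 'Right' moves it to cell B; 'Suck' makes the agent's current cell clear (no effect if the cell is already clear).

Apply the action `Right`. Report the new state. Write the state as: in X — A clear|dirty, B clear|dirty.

in B — A clear, B dirty

start: in A — A clear, B dirty
[1] after Right: in B — A clear, B dirty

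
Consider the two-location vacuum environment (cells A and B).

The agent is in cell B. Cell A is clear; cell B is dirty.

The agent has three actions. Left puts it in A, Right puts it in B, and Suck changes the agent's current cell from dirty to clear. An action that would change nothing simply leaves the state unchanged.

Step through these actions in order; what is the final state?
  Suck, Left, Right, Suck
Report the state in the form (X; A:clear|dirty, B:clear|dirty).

t=1 Suck ⇒ (B; A:clear, B:clear)
t=2 Left ⇒ (A; A:clear, B:clear)
t=3 Right ⇒ (B; A:clear, B:clear)
t=4 Suck ⇒ (B; A:clear, B:clear)

(B; A:clear, B:clear)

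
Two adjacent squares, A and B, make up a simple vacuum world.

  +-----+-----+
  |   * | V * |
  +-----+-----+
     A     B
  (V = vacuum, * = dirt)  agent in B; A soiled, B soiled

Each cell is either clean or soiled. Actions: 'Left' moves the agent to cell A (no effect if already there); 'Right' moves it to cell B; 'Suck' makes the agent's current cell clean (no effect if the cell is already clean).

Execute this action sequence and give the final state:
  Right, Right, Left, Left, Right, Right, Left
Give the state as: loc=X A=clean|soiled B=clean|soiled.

step 1/7 (Right): loc=B A=soiled B=soiled
step 2/7 (Right): loc=B A=soiled B=soiled
step 3/7 (Left): loc=A A=soiled B=soiled
step 4/7 (Left): loc=A A=soiled B=soiled
step 5/7 (Right): loc=B A=soiled B=soiled
step 6/7 (Right): loc=B A=soiled B=soiled
step 7/7 (Left): loc=A A=soiled B=soiled

loc=A A=soiled B=soiled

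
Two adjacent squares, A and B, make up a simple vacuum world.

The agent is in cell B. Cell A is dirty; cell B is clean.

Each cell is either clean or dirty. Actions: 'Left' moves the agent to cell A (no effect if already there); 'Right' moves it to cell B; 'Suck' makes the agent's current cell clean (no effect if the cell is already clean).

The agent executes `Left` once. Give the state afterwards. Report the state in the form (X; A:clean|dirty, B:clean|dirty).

(A; A:dirty, B:clean)

start: (B; A:dirty, B:clean)
Left (#1): (A; A:dirty, B:clean)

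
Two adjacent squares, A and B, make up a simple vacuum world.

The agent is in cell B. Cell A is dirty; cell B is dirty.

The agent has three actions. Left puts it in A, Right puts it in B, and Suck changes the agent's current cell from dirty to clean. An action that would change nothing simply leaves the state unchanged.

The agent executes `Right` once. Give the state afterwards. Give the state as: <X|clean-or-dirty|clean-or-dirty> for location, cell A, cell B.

start: <B|dirty|dirty>
step 1/1 (Right): <B|dirty|dirty>

<B|dirty|dirty>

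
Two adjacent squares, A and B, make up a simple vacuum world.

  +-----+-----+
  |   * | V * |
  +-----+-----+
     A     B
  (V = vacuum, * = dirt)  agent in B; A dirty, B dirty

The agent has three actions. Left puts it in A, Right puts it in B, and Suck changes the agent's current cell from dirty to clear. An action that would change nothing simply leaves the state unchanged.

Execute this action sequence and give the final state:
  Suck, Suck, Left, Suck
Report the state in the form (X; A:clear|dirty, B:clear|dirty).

1. Suck → (B; A:dirty, B:clear)
2. Suck → (B; A:dirty, B:clear)
3. Left → (A; A:dirty, B:clear)
4. Suck → (A; A:clear, B:clear)

(A; A:clear, B:clear)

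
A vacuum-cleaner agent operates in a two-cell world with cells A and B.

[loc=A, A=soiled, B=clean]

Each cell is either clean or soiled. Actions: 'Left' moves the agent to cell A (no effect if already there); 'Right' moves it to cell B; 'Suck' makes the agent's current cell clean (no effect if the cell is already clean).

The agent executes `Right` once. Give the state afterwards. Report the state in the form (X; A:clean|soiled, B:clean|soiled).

(B; A:soiled, B:clean)

start: (A; A:soiled, B:clean)
step 1/1 (Right): (B; A:soiled, B:clean)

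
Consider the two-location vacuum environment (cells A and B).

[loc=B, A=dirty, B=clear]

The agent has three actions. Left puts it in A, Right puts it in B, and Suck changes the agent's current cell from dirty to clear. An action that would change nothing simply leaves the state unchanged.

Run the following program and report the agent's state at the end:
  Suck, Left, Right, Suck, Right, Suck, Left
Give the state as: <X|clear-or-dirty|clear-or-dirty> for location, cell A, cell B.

<A|dirty|clear>

step 1/7 (Suck): <B|dirty|clear>
step 2/7 (Left): <A|dirty|clear>
step 3/7 (Right): <B|dirty|clear>
step 4/7 (Suck): <B|dirty|clear>
step 5/7 (Right): <B|dirty|clear>
step 6/7 (Suck): <B|dirty|clear>
step 7/7 (Left): <A|dirty|clear>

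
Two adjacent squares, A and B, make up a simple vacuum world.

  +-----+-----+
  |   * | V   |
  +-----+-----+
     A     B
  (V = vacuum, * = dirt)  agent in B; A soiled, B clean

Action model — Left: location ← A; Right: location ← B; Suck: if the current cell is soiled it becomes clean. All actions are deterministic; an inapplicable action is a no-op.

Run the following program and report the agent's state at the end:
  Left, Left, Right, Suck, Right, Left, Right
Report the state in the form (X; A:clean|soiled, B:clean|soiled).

[1] after Left: (A; A:soiled, B:clean)
[2] after Left: (A; A:soiled, B:clean)
[3] after Right: (B; A:soiled, B:clean)
[4] after Suck: (B; A:soiled, B:clean)
[5] after Right: (B; A:soiled, B:clean)
[6] after Left: (A; A:soiled, B:clean)
[7] after Right: (B; A:soiled, B:clean)

(B; A:soiled, B:clean)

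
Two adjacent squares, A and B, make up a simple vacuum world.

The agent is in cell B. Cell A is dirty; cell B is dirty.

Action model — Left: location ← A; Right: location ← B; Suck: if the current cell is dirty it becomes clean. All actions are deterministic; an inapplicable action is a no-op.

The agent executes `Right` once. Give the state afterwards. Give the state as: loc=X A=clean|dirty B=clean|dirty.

loc=B A=dirty B=dirty

start: loc=B A=dirty B=dirty
1. Right → loc=B A=dirty B=dirty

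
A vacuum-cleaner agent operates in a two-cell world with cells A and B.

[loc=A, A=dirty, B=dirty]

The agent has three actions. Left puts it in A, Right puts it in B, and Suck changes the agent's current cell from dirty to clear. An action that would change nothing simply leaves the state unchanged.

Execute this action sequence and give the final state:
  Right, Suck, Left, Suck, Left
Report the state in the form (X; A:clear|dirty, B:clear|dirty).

1) do Right; now (B; A:dirty, B:dirty)
2) do Suck; now (B; A:dirty, B:clear)
3) do Left; now (A; A:dirty, B:clear)
4) do Suck; now (A; A:clear, B:clear)
5) do Left; now (A; A:clear, B:clear)

(A; A:clear, B:clear)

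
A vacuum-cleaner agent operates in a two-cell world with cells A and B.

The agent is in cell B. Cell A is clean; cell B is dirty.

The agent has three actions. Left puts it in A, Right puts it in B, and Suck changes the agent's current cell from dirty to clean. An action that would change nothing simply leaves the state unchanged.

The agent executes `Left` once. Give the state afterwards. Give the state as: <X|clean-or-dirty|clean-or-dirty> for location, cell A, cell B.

start: <B|clean|dirty>
step 1/1 (Left): <A|clean|dirty>

<A|clean|dirty>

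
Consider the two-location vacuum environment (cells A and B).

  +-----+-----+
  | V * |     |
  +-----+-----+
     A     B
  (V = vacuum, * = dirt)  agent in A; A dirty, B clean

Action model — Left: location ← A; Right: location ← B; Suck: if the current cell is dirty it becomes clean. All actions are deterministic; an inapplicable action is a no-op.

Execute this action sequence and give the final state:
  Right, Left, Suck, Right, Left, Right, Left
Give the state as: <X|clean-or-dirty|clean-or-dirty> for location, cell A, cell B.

<A|clean|clean>

Right (#1): <B|dirty|clean>
Left (#2): <A|dirty|clean>
Suck (#3): <A|clean|clean>
Right (#4): <B|clean|clean>
Left (#5): <A|clean|clean>
Right (#6): <B|clean|clean>
Left (#7): <A|clean|clean>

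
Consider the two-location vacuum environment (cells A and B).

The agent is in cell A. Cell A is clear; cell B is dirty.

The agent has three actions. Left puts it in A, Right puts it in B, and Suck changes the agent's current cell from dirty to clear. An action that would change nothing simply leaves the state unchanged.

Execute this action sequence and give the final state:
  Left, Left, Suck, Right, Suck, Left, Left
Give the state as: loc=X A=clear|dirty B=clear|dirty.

loc=A A=clear B=clear

1) do Left; now loc=A A=clear B=dirty
2) do Left; now loc=A A=clear B=dirty
3) do Suck; now loc=A A=clear B=dirty
4) do Right; now loc=B A=clear B=dirty
5) do Suck; now loc=B A=clear B=clear
6) do Left; now loc=A A=clear B=clear
7) do Left; now loc=A A=clear B=clear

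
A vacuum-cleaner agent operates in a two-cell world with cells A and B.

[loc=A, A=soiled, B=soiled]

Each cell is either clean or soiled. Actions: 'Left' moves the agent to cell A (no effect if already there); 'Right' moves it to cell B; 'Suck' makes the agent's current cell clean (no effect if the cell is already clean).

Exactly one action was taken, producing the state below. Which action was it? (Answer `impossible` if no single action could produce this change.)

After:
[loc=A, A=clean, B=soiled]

Suck

try  Left: (A; A:soiled, B:soiled)
try Right: (B; A:soiled, B:soiled)
try  Suck: (A; A:clean, B:soiled)  ← match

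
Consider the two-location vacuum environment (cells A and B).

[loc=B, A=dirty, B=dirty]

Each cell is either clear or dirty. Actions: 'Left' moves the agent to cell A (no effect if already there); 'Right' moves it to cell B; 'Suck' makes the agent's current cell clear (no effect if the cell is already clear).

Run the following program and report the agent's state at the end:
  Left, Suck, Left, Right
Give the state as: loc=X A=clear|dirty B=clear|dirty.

loc=B A=clear B=dirty

t=1 Left ⇒ loc=A A=dirty B=dirty
t=2 Suck ⇒ loc=A A=clear B=dirty
t=3 Left ⇒ loc=A A=clear B=dirty
t=4 Right ⇒ loc=B A=clear B=dirty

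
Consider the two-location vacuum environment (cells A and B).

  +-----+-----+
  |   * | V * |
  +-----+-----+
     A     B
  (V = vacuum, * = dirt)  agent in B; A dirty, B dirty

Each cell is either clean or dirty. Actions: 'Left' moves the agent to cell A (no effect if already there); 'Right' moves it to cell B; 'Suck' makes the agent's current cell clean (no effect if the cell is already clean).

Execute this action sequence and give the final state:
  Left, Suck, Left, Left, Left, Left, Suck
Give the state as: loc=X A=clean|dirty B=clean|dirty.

1) do Left; now loc=A A=dirty B=dirty
2) do Suck; now loc=A A=clean B=dirty
3) do Left; now loc=A A=clean B=dirty
4) do Left; now loc=A A=clean B=dirty
5) do Left; now loc=A A=clean B=dirty
6) do Left; now loc=A A=clean B=dirty
7) do Suck; now loc=A A=clean B=dirty

loc=A A=clean B=dirty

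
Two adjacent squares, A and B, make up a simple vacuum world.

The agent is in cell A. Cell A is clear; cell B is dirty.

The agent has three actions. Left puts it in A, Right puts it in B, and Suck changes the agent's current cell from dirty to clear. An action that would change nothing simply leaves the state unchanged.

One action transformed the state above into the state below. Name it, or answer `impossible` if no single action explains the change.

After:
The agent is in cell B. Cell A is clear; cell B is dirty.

try  Left: loc=A A=clear B=dirty
try Right: loc=B A=clear B=dirty  ← match
try  Suck: loc=A A=clear B=dirty

Right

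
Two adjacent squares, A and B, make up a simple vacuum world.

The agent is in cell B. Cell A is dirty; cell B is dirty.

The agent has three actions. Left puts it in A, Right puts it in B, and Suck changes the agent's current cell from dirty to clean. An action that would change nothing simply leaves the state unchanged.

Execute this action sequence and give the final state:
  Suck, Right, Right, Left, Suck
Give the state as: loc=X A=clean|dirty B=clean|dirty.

loc=A A=clean B=clean

Suck (#1): loc=B A=dirty B=clean
Right (#2): loc=B A=dirty B=clean
Right (#3): loc=B A=dirty B=clean
Left (#4): loc=A A=dirty B=clean
Suck (#5): loc=A A=clean B=clean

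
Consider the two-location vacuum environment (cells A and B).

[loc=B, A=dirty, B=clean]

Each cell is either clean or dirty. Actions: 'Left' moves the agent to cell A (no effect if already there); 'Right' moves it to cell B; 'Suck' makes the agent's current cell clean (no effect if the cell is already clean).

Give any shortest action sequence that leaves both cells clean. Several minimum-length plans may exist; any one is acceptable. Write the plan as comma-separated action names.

Left, Suck

t=1 Left ⇒ in A — A dirty, B clean
t=2 Suck ⇒ in A — A clean, B clean
min 2: go A then Suck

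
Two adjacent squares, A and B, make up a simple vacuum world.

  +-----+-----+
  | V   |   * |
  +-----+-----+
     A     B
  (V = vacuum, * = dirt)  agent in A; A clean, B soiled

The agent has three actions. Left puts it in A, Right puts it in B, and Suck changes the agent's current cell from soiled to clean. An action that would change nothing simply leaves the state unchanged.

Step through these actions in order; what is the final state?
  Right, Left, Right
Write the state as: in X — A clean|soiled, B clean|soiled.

[1] after Right: in B — A clean, B soiled
[2] after Left: in A — A clean, B soiled
[3] after Right: in B — A clean, B soiled

in B — A clean, B soiled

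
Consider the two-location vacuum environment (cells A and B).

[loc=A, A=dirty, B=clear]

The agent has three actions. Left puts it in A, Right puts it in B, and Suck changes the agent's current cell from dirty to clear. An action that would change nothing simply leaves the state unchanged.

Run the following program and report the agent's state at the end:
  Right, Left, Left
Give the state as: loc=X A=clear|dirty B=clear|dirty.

1) do Right; now loc=B A=dirty B=clear
2) do Left; now loc=A A=dirty B=clear
3) do Left; now loc=A A=dirty B=clear

loc=A A=dirty B=clear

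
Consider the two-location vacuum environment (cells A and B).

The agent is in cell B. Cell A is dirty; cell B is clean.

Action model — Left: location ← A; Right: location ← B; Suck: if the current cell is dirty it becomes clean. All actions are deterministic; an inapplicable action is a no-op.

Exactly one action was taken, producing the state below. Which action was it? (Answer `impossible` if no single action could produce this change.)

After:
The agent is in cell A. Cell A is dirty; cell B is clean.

Left

try  Left: in A — A dirty, B clean  ← match
try Right: in B — A dirty, B clean
try  Suck: in B — A dirty, B clean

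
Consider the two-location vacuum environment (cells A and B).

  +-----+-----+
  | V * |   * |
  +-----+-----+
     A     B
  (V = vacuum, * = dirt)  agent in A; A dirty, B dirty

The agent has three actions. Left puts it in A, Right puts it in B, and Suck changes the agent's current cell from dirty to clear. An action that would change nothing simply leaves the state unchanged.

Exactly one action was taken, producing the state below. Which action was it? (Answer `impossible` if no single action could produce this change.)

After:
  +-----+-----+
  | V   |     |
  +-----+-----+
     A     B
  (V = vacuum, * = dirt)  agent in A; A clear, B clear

try  Left: in A — A dirty, B dirty
try Right: in B — A dirty, B dirty
try  Suck: in A — A clear, B dirty
no single action produces the after-state

impossible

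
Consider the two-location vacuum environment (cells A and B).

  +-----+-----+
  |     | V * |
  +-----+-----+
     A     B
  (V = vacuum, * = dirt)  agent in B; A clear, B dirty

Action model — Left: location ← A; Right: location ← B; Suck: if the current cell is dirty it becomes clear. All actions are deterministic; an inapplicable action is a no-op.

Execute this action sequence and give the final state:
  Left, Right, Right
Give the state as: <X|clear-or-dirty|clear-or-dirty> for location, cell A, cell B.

<B|clear|dirty>

1. Left → <A|clear|dirty>
2. Right → <B|clear|dirty>
3. Right → <B|clear|dirty>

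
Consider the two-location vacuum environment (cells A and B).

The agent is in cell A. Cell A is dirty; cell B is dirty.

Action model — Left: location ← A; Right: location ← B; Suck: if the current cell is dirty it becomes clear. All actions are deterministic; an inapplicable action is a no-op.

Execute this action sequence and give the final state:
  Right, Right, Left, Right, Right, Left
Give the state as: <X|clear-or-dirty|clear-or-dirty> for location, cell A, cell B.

step 1/6 (Right): <B|dirty|dirty>
step 2/6 (Right): <B|dirty|dirty>
step 3/6 (Left): <A|dirty|dirty>
step 4/6 (Right): <B|dirty|dirty>
step 5/6 (Right): <B|dirty|dirty>
step 6/6 (Left): <A|dirty|dirty>

<A|dirty|dirty>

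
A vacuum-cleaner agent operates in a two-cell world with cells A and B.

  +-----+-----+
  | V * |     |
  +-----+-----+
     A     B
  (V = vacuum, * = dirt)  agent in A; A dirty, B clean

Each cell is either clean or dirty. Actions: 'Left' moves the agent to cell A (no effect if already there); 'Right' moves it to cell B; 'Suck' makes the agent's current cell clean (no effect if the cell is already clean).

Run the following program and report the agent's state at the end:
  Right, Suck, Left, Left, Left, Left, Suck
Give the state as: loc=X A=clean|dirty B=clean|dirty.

loc=A A=clean B=clean

1. Right → loc=B A=dirty B=clean
2. Suck → loc=B A=dirty B=clean
3. Left → loc=A A=dirty B=clean
4. Left → loc=A A=dirty B=clean
5. Left → loc=A A=dirty B=clean
6. Left → loc=A A=dirty B=clean
7. Suck → loc=A A=clean B=clean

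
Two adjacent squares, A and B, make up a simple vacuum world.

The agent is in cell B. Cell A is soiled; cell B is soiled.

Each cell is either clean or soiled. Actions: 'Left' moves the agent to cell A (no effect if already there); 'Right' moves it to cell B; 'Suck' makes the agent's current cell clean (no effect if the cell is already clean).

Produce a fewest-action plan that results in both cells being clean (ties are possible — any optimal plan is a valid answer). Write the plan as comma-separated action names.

1. Suck → <B|soiled|clean>
2. Left → <A|soiled|clean>
3. Suck → <A|clean|clean>
min 3: Suck B + move + Suck A

Suck, Left, Suck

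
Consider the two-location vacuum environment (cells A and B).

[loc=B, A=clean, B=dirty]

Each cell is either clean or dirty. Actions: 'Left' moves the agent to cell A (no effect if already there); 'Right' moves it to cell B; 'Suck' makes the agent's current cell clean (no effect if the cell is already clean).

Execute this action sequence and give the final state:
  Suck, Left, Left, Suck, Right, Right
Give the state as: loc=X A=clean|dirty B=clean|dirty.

loc=B A=clean B=clean

[1] after Suck: loc=B A=clean B=clean
[2] after Left: loc=A A=clean B=clean
[3] after Left: loc=A A=clean B=clean
[4] after Suck: loc=A A=clean B=clean
[5] after Right: loc=B A=clean B=clean
[6] after Right: loc=B A=clean B=clean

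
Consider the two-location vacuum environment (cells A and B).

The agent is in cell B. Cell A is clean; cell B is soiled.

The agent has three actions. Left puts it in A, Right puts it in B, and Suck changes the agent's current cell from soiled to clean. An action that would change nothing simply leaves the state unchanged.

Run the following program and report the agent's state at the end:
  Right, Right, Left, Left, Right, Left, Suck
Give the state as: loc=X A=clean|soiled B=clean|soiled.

loc=A A=clean B=soiled

t=1 Right ⇒ loc=B A=clean B=soiled
t=2 Right ⇒ loc=B A=clean B=soiled
t=3 Left ⇒ loc=A A=clean B=soiled
t=4 Left ⇒ loc=A A=clean B=soiled
t=5 Right ⇒ loc=B A=clean B=soiled
t=6 Left ⇒ loc=A A=clean B=soiled
t=7 Suck ⇒ loc=A A=clean B=soiled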